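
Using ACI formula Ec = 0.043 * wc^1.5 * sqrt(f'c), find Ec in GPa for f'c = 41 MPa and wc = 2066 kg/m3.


Ec = 0.043 * 2066^1.5 * sqrt(41) / 1000
= 25.86 GPa

25.86


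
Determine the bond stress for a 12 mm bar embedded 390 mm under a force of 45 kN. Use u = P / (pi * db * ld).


u = P / (pi * db * ld)
= 45 * 1000 / (pi * 12 * 390)
= 3.061 MPa

3.061


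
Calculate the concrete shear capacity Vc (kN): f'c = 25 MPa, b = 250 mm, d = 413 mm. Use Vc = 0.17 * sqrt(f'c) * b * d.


Vc = 0.17 * sqrt(25) * 250 * 413 / 1000
= 87.76 kN

87.76


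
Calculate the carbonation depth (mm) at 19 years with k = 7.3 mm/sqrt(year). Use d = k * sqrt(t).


depth = k * sqrt(t)
= 7.3 * sqrt(19)
= 31.82 mm

31.82


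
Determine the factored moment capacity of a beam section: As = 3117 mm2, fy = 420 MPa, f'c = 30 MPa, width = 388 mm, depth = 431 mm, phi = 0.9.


a = As * fy / (0.85 * f'c * b)
= 3117 * 420 / (0.85 * 30 * 388)
= 132.3166 mm
Mn = As * fy * (d - a/2) / 10^6
= 477.6289 kN-m
phi*Mn = 0.9 * 477.6289 = 429.87 kN-m

429.87


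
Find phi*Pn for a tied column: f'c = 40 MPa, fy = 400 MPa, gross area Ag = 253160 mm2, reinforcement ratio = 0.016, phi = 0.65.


Ast = rho * Ag = 0.016 * 253160 = 4050.56 mm2
phi*Pn = 0.65 * 0.80 * (0.85 * 40 * (253160 - 4050.56) + 400 * 4050.56) / 1000
= 5246.77 kN

5246.77


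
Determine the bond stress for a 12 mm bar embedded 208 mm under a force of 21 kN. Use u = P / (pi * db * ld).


u = P / (pi * db * ld)
= 21 * 1000 / (pi * 12 * 208)
= 2.678 MPa

2.678


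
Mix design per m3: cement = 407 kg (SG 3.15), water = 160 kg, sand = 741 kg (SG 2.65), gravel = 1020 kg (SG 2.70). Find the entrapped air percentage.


Vol cement = 407 / (3.15 * 1000) = 0.129206 m3
Vol water = 160 / 1000 = 0.16 m3
Vol sand = 741 / (2.65 * 1000) = 0.279623 m3
Vol gravel = 1020 / (2.70 * 1000) = 0.377778 m3
Total solid + water volume = 0.946607 m3
Air = (1 - 0.946607) * 100 = 5.34%

5.34


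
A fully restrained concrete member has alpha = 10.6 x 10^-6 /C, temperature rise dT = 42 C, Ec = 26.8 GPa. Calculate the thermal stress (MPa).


sigma = alpha * dT * Ec
= 10.6e-6 * 42 * 26.8 * 1000
= 11.931 MPa

11.931


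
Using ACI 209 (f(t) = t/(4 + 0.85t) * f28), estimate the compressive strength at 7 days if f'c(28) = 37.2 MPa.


f(7) = 7 / (4 + 0.85 * 7) * 37.2
= 7 / 9.95 * 37.2
= 26.17 MPa

26.17


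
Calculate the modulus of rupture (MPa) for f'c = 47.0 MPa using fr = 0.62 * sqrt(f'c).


fr = 0.62 * sqrt(47.0)
= 4.251 MPa

4.251


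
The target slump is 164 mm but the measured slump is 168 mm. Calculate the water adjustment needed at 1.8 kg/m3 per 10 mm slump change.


Difference = 164 - 168 = -4 mm
Water adjustment = -4 * 1.8 / 10 = -0.7 kg/m3

-0.7


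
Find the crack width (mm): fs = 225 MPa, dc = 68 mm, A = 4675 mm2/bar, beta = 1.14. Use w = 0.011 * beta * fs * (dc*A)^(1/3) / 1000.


w = 0.011 * beta * fs * (dc * A)^(1/3) / 1000
= 0.011 * 1.14 * 225 * (68 * 4675)^(1/3) / 1000
= 0.193 mm

0.193


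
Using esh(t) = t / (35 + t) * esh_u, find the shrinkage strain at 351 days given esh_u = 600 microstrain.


esh(351) = 351 / (35 + 351) * 600
= 351 / 386 * 600
= 545.6 microstrain

545.6


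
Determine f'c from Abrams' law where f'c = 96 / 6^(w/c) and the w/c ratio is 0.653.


f'c = 96 / 6^0.653
= 96 / 3.222
= 29.79 MPa

29.79


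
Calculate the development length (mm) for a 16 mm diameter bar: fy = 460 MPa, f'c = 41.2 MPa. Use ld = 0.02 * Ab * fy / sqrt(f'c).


Ab = pi * 16^2 / 4 = 201.062 mm2
ld = 0.02 * 201.062 * 460 / sqrt(41.2)
= 288.2 mm

288.2


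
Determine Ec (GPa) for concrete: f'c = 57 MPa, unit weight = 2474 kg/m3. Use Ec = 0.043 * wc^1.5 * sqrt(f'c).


Ec = 0.043 * 2474^1.5 * sqrt(57) / 1000
= 39.95 GPa

39.95


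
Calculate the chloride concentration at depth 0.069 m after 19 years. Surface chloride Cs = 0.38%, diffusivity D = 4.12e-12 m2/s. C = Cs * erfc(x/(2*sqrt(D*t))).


t_seconds = 19 * 365.25 * 24 * 3600 = 599594400.0 s
arg = 0.069 / (2 * sqrt(4.12e-12 * 599594400.0))
= 0.6941
erfc(0.6941) = 0.3263
C = 0.38 * 0.3263 = 0.124%

0.124


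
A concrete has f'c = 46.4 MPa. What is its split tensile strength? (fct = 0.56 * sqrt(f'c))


fct = 0.56 * sqrt(46.4)
= 0.56 * 6.812
= 3.815 MPa

3.815


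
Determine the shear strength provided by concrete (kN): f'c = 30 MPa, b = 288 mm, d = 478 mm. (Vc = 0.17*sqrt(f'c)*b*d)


Vc = 0.17 * sqrt(30) * 288 * 478 / 1000
= 128.18 kN

128.18


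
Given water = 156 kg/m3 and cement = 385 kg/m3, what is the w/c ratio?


w/c = water / cement
w/c = 156 / 385 = 0.405

0.405


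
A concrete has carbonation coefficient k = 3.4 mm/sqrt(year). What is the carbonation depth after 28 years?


depth = k * sqrt(t)
= 3.4 * sqrt(28)
= 17.99 mm

17.99


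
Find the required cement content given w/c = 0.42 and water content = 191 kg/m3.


Cement = water / (w/c)
= 191 / 0.42
= 454.8 kg/m3

454.8


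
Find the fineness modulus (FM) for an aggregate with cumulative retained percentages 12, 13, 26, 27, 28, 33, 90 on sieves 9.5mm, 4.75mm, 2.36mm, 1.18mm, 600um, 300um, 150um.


FM = sum(cumulative % retained) / 100
= 229 / 100
= 2.29

2.29


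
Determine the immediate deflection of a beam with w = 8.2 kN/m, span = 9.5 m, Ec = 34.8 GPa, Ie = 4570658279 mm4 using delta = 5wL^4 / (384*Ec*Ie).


Convert: L = 9.5 m = 9500 mm, Ec = 34.8 GPa = 34800 MPa
delta = 5 * 8.2 * 9500^4 / (384 * 34800 * 4570658279)
= 5.47 mm

5.47


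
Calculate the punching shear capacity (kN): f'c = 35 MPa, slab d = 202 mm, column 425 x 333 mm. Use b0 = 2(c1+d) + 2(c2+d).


b0 = 2*(425 + 202) + 2*(333 + 202) = 2324 mm
Vc = 0.33 * sqrt(35) * 2324 * 202 / 1000
= 916.51 kN

916.51


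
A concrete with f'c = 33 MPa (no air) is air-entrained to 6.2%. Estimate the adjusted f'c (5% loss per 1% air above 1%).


Strength loss = (6.2 - 1) * 5 = 26.0%
f'c = 33 * (1 - 26.0/100)
= 24.42 MPa

24.42


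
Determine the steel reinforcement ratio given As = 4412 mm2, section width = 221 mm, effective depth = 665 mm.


rho = As / (b * d)
= 4412 / (221 * 665)
= 0.03

0.03


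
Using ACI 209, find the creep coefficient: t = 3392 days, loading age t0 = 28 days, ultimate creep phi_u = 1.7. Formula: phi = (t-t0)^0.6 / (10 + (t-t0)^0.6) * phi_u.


dt = 3392 - 28 = 3364
phi = 3364^0.6 / (10 + 3364^0.6) * 1.7
= 1.579

1.579


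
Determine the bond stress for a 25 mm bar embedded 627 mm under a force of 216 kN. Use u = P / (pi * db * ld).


u = P / (pi * db * ld)
= 216 * 1000 / (pi * 25 * 627)
= 4.386 MPa

4.386


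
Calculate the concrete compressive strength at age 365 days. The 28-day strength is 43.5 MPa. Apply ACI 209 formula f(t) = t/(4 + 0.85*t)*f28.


f(365) = 365 / (4 + 0.85 * 365) * 43.5
= 365 / 314.25 * 43.5
= 50.53 MPa

50.53


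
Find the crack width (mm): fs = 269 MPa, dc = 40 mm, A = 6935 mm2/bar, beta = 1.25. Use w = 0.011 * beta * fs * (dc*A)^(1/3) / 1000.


w = 0.011 * beta * fs * (dc * A)^(1/3) / 1000
= 0.011 * 1.25 * 269 * (40 * 6935)^(1/3) / 1000
= 0.241 mm

0.241


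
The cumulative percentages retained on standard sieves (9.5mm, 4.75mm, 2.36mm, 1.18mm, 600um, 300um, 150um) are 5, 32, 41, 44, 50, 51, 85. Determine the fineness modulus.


FM = sum(cumulative % retained) / 100
= 308 / 100
= 3.08

3.08


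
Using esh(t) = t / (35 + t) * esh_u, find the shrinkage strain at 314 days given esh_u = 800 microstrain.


esh(314) = 314 / (35 + 314) * 800
= 314 / 349 * 800
= 719.8 microstrain

719.8


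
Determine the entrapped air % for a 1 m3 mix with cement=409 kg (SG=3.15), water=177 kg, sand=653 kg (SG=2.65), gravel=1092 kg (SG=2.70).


Vol cement = 409 / (3.15 * 1000) = 0.129841 m3
Vol water = 177 / 1000 = 0.177 m3
Vol sand = 653 / (2.65 * 1000) = 0.246415 m3
Vol gravel = 1092 / (2.70 * 1000) = 0.404444 m3
Total solid + water volume = 0.957701 m3
Air = (1 - 0.957701) * 100 = 4.23%

4.23


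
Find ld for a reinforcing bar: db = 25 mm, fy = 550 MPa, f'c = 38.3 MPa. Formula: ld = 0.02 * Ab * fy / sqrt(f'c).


Ab = pi * 25^2 / 4 = 490.874 mm2
ld = 0.02 * 490.874 * 550 / sqrt(38.3)
= 872.5 mm

872.5


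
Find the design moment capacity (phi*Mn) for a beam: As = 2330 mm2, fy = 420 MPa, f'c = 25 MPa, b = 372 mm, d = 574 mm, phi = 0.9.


a = As * fy / (0.85 * f'c * b)
= 2330 * 420 / (0.85 * 25 * 372)
= 123.7951 mm
Mn = As * fy * (d - a/2) / 10^6
= 501.1435 kN-m
phi*Mn = 0.9 * 501.1435 = 451.03 kN-m

451.03


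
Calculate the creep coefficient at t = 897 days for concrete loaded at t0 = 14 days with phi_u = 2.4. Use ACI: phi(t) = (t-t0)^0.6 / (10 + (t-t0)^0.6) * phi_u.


dt = 897 - 14 = 883
phi = 883^0.6 / (10 + 883^0.6) * 2.4
= 2.05

2.05


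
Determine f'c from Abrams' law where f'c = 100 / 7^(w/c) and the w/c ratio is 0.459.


f'c = 100 / 7^0.459
= 100 / 2.443
= 40.94 MPa

40.94


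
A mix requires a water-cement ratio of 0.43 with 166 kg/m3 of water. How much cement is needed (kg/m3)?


Cement = water / (w/c)
= 166 / 0.43
= 386.0 kg/m3

386.0


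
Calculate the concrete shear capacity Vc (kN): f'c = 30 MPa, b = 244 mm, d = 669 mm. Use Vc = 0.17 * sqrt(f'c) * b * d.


Vc = 0.17 * sqrt(30) * 244 * 669 / 1000
= 151.99 kN

151.99


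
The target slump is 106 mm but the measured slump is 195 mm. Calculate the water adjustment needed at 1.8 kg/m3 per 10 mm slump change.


Difference = 106 - 195 = -89 mm
Water adjustment = -89 * 1.8 / 10 = -16.0 kg/m3

-16.0


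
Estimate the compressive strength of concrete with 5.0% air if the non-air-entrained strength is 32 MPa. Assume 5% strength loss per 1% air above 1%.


Strength loss = (5.0 - 1) * 5 = 20.0%
f'c = 32 * (1 - 20.0/100)
= 25.6 MPa

25.6


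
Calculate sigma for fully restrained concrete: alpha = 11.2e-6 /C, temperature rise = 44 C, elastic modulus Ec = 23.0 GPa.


sigma = alpha * dT * Ec
= 11.2e-6 * 44 * 23.0 * 1000
= 11.334 MPa

11.334


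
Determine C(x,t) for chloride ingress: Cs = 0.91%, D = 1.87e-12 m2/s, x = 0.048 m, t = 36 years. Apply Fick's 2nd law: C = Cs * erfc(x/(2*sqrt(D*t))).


t_seconds = 36 * 365.25 * 24 * 3600 = 1136073600.0 s
arg = 0.048 / (2 * sqrt(1.87e-12 * 1136073600.0))
= 0.5207
erfc(0.5207) = 0.4615
C = 0.91 * 0.4615 = 0.42%

0.42


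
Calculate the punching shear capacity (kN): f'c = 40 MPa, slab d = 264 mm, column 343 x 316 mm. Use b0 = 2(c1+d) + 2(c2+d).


b0 = 2*(343 + 264) + 2*(316 + 264) = 2374 mm
Vc = 0.33 * sqrt(40) * 2374 * 264 / 1000
= 1308.06 kN

1308.06


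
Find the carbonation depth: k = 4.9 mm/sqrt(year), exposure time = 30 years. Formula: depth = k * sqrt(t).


depth = k * sqrt(t)
= 4.9 * sqrt(30)
= 26.84 mm

26.84


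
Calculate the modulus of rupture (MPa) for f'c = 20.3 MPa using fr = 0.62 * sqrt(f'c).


fr = 0.62 * sqrt(20.3)
= 2.793 MPa

2.793


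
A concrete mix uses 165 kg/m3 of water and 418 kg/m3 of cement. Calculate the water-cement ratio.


w/c = water / cement
w/c = 165 / 418 = 0.395

0.395


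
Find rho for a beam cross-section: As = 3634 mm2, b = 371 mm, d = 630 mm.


rho = As / (b * d)
= 3634 / (371 * 630)
= 0.0155

0.0155


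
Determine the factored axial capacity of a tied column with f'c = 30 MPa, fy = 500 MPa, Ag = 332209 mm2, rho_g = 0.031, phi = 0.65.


Ast = rho * Ag = 0.031 * 332209 = 10298.479 mm2
phi*Pn = 0.65 * 0.80 * (0.85 * 30 * (332209 - 10298.479) + 500 * 10298.479) / 1000
= 6946.14 kN

6946.14


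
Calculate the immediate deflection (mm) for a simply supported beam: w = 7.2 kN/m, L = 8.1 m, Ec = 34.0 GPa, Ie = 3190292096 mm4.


Convert: L = 8.1 m = 8100 mm, Ec = 34.0 GPa = 34000 MPa
delta = 5 * 7.2 * 8100^4 / (384 * 34000 * 3190292096)
= 3.72 mm

3.72


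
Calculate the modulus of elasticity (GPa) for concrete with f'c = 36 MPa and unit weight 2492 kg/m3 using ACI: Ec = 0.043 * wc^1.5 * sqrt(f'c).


Ec = 0.043 * 2492^1.5 * sqrt(36) / 1000
= 32.1 GPa

32.1


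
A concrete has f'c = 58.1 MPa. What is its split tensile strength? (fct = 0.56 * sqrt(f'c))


fct = 0.56 * sqrt(58.1)
= 0.56 * 7.622
= 4.269 MPa

4.269


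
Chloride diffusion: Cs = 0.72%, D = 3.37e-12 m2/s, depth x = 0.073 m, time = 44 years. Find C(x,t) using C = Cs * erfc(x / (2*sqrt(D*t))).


t_seconds = 44 * 365.25 * 24 * 3600 = 1388534400.0 s
arg = 0.073 / (2 * sqrt(3.37e-12 * 1388534400.0))
= 0.5336
erfc(0.5336) = 0.4505
C = 0.72 * 0.4505 = 0.3244%

0.3244


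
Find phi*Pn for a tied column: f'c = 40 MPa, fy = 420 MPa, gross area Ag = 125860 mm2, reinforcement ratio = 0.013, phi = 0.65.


Ast = rho * Ag = 0.013 * 125860 = 1636.18 mm2
phi*Pn = 0.65 * 0.80 * (0.85 * 40 * (125860 - 1636.18) + 420 * 1636.18) / 1000
= 2553.62 kN

2553.62


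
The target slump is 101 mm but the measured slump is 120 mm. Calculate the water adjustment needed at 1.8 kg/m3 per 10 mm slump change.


Difference = 101 - 120 = -19 mm
Water adjustment = -19 * 1.8 / 10 = -3.4 kg/m3

-3.4


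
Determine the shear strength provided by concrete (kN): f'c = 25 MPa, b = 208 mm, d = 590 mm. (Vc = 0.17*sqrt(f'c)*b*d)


Vc = 0.17 * sqrt(25) * 208 * 590 / 1000
= 104.31 kN

104.31


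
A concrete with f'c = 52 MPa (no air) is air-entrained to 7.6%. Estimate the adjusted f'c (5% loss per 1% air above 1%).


Strength loss = (7.6 - 1) * 5 = 33.0%
f'c = 52 * (1 - 33.0/100)
= 34.84 MPa

34.84


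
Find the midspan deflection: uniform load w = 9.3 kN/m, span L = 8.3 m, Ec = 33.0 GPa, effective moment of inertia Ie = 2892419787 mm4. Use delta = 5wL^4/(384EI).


Convert: L = 8.3 m = 8300 mm, Ec = 33.0 GPa = 33000 MPa
delta = 5 * 9.3 * 8300^4 / (384 * 33000 * 2892419787)
= 6.02 mm

6.02


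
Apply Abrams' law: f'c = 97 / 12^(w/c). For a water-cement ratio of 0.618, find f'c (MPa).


f'c = 97 / 12^0.618
= 97 / 4.644
= 20.89 MPa

20.89


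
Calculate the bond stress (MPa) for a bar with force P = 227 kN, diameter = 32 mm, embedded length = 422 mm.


u = P / (pi * db * ld)
= 227 * 1000 / (pi * 32 * 422)
= 5.351 MPa

5.351


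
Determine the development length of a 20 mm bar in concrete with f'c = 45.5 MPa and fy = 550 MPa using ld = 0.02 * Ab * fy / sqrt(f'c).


Ab = pi * 20^2 / 4 = 314.159 mm2
ld = 0.02 * 314.159 * 550 / sqrt(45.5)
= 512.3 mm

512.3


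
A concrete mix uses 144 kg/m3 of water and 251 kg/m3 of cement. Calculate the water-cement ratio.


w/c = water / cement
w/c = 144 / 251 = 0.574

0.574


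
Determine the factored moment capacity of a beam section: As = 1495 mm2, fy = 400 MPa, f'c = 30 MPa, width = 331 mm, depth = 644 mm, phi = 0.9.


a = As * fy / (0.85 * f'c * b)
= 1495 * 400 / (0.85 * 30 * 331)
= 70.8489 mm
Mn = As * fy * (d - a/2) / 10^6
= 363.9282 kN-m
phi*Mn = 0.9 * 363.9282 = 327.54 kN-m

327.54


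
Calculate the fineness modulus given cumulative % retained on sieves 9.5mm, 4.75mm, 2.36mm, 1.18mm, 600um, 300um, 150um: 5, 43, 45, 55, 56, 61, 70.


FM = sum(cumulative % retained) / 100
= 335 / 100
= 3.35

3.35


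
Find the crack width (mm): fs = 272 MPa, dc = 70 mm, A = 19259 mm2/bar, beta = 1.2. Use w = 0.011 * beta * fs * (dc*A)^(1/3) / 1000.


w = 0.011 * beta * fs * (dc * A)^(1/3) / 1000
= 0.011 * 1.2 * 272 * (70 * 19259)^(1/3) / 1000
= 0.397 mm

0.397


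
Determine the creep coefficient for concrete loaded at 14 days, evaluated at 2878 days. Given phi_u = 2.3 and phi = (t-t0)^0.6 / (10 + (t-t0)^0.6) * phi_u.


dt = 2878 - 14 = 2864
phi = 2864^0.6 / (10 + 2864^0.6) * 2.3
= 2.121

2.121


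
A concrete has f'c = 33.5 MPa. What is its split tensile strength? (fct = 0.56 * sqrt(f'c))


fct = 0.56 * sqrt(33.5)
= 0.56 * 5.788
= 3.241 MPa

3.241


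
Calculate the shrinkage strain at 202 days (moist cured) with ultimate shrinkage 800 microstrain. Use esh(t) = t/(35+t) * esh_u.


esh(202) = 202 / (35 + 202) * 800
= 202 / 237 * 800
= 681.9 microstrain

681.9


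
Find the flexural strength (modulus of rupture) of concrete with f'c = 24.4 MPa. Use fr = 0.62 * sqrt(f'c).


fr = 0.62 * sqrt(24.4)
= 3.063 MPa

3.063


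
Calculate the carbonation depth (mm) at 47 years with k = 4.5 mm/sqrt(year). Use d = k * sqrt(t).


depth = k * sqrt(t)
= 4.5 * sqrt(47)
= 30.85 mm

30.85


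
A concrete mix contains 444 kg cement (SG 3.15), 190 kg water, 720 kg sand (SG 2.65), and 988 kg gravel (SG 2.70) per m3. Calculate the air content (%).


Vol cement = 444 / (3.15 * 1000) = 0.140952 m3
Vol water = 190 / 1000 = 0.19 m3
Vol sand = 720 / (2.65 * 1000) = 0.271698 m3
Vol gravel = 988 / (2.70 * 1000) = 0.365926 m3
Total solid + water volume = 0.968576 m3
Air = (1 - 0.968576) * 100 = 3.14%

3.14


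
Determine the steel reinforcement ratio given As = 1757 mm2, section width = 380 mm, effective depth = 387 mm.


rho = As / (b * d)
= 1757 / (380 * 387)
= 0.0119

0.0119


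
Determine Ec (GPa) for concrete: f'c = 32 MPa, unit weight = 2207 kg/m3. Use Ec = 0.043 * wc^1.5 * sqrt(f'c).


Ec = 0.043 * 2207^1.5 * sqrt(32) / 1000
= 25.22 GPa

25.22


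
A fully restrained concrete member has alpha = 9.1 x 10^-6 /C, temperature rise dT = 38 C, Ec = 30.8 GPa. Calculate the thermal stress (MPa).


sigma = alpha * dT * Ec
= 9.1e-6 * 38 * 30.8 * 1000
= 10.651 MPa

10.651


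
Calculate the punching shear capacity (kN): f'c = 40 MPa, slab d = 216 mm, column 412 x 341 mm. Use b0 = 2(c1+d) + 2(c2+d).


b0 = 2*(412 + 216) + 2*(341 + 216) = 2370 mm
Vc = 0.33 * sqrt(40) * 2370 * 216 / 1000
= 1068.43 kN

1068.43


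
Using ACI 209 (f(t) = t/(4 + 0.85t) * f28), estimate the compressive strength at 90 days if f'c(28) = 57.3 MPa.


f(90) = 90 / (4 + 0.85 * 90) * 57.3
= 90 / 80.5 * 57.3
= 64.06 MPa

64.06


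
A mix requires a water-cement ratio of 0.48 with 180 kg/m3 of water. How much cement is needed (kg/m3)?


Cement = water / (w/c)
= 180 / 0.48
= 375.0 kg/m3

375.0


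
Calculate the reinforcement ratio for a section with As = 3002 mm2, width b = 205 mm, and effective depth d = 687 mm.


rho = As / (b * d)
= 3002 / (205 * 687)
= 0.0213

0.0213


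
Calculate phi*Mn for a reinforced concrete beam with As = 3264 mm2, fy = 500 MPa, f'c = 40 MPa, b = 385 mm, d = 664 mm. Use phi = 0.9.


a = As * fy / (0.85 * f'c * b)
= 3264 * 500 / (0.85 * 40 * 385)
= 124.6753 mm
Mn = As * fy * (d - a/2) / 10^6
= 981.9129 kN-m
phi*Mn = 0.9 * 981.9129 = 883.72 kN-m

883.72


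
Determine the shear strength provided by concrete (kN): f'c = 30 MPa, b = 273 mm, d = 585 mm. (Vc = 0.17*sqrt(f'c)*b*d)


Vc = 0.17 * sqrt(30) * 273 * 585 / 1000
= 148.71 kN

148.71


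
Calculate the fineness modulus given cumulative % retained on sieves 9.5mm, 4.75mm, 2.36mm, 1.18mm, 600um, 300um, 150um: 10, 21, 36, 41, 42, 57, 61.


FM = sum(cumulative % retained) / 100
= 268 / 100
= 2.68

2.68


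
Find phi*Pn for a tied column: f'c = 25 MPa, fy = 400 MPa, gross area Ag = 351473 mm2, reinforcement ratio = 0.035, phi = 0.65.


Ast = rho * Ag = 0.035 * 351473 = 12301.555 mm2
phi*Pn = 0.65 * 0.80 * (0.85 * 25 * (351473 - 12301.555) + 400 * 12301.555) / 1000
= 6306.57 kN

6306.57


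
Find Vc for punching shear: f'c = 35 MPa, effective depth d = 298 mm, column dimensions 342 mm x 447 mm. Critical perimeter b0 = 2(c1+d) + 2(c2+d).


b0 = 2*(342 + 298) + 2*(447 + 298) = 2770 mm
Vc = 0.33 * sqrt(35) * 2770 * 298 / 1000
= 1611.55 kN

1611.55


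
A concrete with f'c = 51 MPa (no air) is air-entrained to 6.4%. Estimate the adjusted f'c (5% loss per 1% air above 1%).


Strength loss = (6.4 - 1) * 5 = 27.0%
f'c = 51 * (1 - 27.0/100)
= 37.23 MPa

37.23


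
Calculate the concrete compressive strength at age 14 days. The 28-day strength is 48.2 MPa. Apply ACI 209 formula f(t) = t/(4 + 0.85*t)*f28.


f(14) = 14 / (4 + 0.85 * 14) * 48.2
= 14 / 15.9 * 48.2
= 42.44 MPa

42.44


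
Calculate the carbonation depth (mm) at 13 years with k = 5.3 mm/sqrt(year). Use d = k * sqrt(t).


depth = k * sqrt(t)
= 5.3 * sqrt(13)
= 19.11 mm

19.11


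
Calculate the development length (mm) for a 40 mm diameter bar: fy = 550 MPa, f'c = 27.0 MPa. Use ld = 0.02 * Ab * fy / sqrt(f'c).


Ab = pi * 40^2 / 4 = 1256.637 mm2
ld = 0.02 * 1256.637 * 550 / sqrt(27.0)
= 2660.2 mm

2660.2


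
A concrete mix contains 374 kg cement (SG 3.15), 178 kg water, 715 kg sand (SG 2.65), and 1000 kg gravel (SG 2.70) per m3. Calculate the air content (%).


Vol cement = 374 / (3.15 * 1000) = 0.11873 m3
Vol water = 178 / 1000 = 0.178 m3
Vol sand = 715 / (2.65 * 1000) = 0.269811 m3
Vol gravel = 1000 / (2.70 * 1000) = 0.37037 m3
Total solid + water volume = 0.936912 m3
Air = (1 - 0.936912) * 100 = 6.31%

6.31


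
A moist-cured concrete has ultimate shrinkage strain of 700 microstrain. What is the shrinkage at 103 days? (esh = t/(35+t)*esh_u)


esh(103) = 103 / (35 + 103) * 700
= 103 / 138 * 700
= 522.5 microstrain

522.5


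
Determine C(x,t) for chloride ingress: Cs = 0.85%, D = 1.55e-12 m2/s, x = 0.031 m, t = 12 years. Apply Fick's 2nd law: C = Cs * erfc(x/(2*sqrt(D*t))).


t_seconds = 12 * 365.25 * 24 * 3600 = 378691200.0 s
arg = 0.031 / (2 * sqrt(1.55e-12 * 378691200.0))
= 0.6398
erfc(0.6398) = 0.3656
C = 0.85 * 0.3656 = 0.3107%

0.3107


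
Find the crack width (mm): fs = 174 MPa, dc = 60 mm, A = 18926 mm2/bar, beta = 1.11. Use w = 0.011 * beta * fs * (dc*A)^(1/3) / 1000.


w = 0.011 * beta * fs * (dc * A)^(1/3) / 1000
= 0.011 * 1.11 * 174 * (60 * 18926)^(1/3) / 1000
= 0.222 mm

0.222


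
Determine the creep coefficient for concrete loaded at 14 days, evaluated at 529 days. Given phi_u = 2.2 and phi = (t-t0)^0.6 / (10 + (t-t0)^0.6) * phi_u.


dt = 529 - 14 = 515
phi = 515^0.6 / (10 + 515^0.6) * 2.2
= 1.78

1.78


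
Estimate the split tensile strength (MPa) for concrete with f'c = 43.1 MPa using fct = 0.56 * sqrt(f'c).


fct = 0.56 * sqrt(43.1)
= 0.56 * 6.565
= 3.676 MPa

3.676


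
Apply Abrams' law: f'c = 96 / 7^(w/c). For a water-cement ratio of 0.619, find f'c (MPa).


f'c = 96 / 7^0.619
= 96 / 3.335
= 28.78 MPa

28.78


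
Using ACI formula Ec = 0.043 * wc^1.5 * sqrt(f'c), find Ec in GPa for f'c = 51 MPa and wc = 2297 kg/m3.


Ec = 0.043 * 2297^1.5 * sqrt(51) / 1000
= 33.81 GPa

33.81


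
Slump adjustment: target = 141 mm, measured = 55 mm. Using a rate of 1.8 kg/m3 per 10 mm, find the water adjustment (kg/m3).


Difference = 141 - 55 = 86 mm
Water adjustment = 86 * 1.8 / 10 = 15.5 kg/m3

15.5


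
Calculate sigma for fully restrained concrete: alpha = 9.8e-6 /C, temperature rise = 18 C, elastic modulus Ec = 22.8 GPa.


sigma = alpha * dT * Ec
= 9.8e-6 * 18 * 22.8 * 1000
= 4.022 MPa

4.022


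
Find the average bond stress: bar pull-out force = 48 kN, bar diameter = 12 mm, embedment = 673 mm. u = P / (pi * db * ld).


u = P / (pi * db * ld)
= 48 * 1000 / (pi * 12 * 673)
= 1.892 MPa

1.892


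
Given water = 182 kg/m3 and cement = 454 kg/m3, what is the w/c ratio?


w/c = water / cement
w/c = 182 / 454 = 0.401

0.401


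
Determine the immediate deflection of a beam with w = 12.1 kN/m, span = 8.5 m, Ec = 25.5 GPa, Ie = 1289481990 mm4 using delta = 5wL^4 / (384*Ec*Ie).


Convert: L = 8.5 m = 8500 mm, Ec = 25.5 GPa = 25500 MPa
delta = 5 * 12.1 * 8500^4 / (384 * 25500 * 1289481990)
= 25.01 mm

25.01


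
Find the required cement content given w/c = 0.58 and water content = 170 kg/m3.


Cement = water / (w/c)
= 170 / 0.58
= 293.1 kg/m3

293.1


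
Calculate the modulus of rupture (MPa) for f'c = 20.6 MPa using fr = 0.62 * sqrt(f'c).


fr = 0.62 * sqrt(20.6)
= 2.814 MPa

2.814


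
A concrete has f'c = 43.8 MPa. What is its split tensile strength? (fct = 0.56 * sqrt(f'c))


fct = 0.56 * sqrt(43.8)
= 0.56 * 6.618
= 3.706 MPa

3.706


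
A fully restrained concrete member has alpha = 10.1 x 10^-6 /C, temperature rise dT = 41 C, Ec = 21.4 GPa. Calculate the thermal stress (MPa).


sigma = alpha * dT * Ec
= 10.1e-6 * 41 * 21.4 * 1000
= 8.862 MPa

8.862


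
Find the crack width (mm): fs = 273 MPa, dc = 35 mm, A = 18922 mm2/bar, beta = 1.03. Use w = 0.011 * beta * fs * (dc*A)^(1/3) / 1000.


w = 0.011 * beta * fs * (dc * A)^(1/3) / 1000
= 0.011 * 1.03 * 273 * (35 * 18922)^(1/3) / 1000
= 0.27 mm

0.27


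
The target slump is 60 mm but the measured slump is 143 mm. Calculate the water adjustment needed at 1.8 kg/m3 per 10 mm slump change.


Difference = 60 - 143 = -83 mm
Water adjustment = -83 * 1.8 / 10 = -14.9 kg/m3

-14.9


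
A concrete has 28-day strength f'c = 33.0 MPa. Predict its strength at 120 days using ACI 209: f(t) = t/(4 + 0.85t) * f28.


f(120) = 120 / (4 + 0.85 * 120) * 33.0
= 120 / 106.0 * 33.0
= 37.36 MPa

37.36


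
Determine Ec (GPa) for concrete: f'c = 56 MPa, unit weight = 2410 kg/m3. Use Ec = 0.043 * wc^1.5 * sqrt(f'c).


Ec = 0.043 * 2410^1.5 * sqrt(56) / 1000
= 38.07 GPa

38.07


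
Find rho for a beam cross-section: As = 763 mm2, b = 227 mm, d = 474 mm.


rho = As / (b * d)
= 763 / (227 * 474)
= 0.0071

0.0071


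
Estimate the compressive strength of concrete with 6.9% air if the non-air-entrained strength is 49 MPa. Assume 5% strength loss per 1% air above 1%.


Strength loss = (6.9 - 1) * 5 = 29.5%
f'c = 49 * (1 - 29.5/100)
= 34.55 MPa

34.55


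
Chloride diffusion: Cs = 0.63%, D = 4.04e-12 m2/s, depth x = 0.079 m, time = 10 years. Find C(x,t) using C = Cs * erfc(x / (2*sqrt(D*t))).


t_seconds = 10 * 365.25 * 24 * 3600 = 315576000.0 s
arg = 0.079 / (2 * sqrt(4.04e-12 * 315576000.0))
= 1.1063
erfc(1.1063) = 0.1177
C = 0.63 * 0.1177 = 0.0742%

0.0742


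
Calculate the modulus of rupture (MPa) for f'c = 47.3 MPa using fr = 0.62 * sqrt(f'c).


fr = 0.62 * sqrt(47.3)
= 4.264 MPa

4.264


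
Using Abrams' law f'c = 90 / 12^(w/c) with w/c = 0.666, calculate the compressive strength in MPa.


f'c = 90 / 12^0.666
= 90 / 5.233
= 17.2 MPa

17.2


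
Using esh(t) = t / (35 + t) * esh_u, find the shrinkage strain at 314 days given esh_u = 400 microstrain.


esh(314) = 314 / (35 + 314) * 400
= 314 / 349 * 400
= 359.9 microstrain

359.9


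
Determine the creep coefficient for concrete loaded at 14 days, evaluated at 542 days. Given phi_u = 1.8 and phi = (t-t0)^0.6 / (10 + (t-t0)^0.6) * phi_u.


dt = 542 - 14 = 528
phi = 528^0.6 / (10 + 528^0.6) * 1.8
= 1.46

1.46


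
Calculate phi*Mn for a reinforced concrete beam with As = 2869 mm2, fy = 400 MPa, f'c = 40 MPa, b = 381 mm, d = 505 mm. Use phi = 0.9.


a = As * fy / (0.85 * f'c * b)
= 2869 * 400 / (0.85 * 40 * 381)
= 88.5904 mm
Mn = As * fy * (d - a/2) / 10^6
= 528.7048 kN-m
phi*Mn = 0.9 * 528.7048 = 475.83 kN-m

475.83


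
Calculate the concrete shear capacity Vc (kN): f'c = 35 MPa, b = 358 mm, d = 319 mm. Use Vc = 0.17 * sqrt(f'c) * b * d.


Vc = 0.17 * sqrt(35) * 358 * 319 / 1000
= 114.86 kN

114.86


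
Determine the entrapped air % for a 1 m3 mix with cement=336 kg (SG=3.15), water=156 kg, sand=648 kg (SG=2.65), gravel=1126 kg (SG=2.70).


Vol cement = 336 / (3.15 * 1000) = 0.106667 m3
Vol water = 156 / 1000 = 0.156 m3
Vol sand = 648 / (2.65 * 1000) = 0.244528 m3
Vol gravel = 1126 / (2.70 * 1000) = 0.417037 m3
Total solid + water volume = 0.924232 m3
Air = (1 - 0.924232) * 100 = 7.58%

7.58


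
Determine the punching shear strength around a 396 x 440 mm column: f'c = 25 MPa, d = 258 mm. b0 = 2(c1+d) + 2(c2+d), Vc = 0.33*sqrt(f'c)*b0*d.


b0 = 2*(396 + 258) + 2*(440 + 258) = 2704 mm
Vc = 0.33 * sqrt(25) * 2704 * 258 / 1000
= 1151.09 kN

1151.09


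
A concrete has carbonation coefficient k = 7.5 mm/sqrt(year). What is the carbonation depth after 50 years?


depth = k * sqrt(t)
= 7.5 * sqrt(50)
= 53.03 mm

53.03


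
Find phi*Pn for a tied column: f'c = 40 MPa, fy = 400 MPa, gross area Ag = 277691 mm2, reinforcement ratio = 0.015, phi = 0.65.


Ast = rho * Ag = 0.015 * 277691 = 4165.365 mm2
phi*Pn = 0.65 * 0.80 * (0.85 * 40 * (277691 - 4165.365) + 400 * 4165.365) / 1000
= 5702.33 kN

5702.33


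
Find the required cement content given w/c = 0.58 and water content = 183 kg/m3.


Cement = water / (w/c)
= 183 / 0.58
= 315.5 kg/m3

315.5


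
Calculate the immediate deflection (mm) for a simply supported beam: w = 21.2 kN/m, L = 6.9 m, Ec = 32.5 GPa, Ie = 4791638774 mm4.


Convert: L = 6.9 m = 6900 mm, Ec = 32.5 GPa = 32500 MPa
delta = 5 * 21.2 * 6900^4 / (384 * 32500 * 4791638774)
= 4.02 mm

4.02


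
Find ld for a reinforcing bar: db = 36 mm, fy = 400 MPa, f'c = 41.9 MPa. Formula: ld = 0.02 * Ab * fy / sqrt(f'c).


Ab = pi * 36^2 / 4 = 1017.876 mm2
ld = 0.02 * 1017.876 * 400 / sqrt(41.9)
= 1258.0 mm

1258.0


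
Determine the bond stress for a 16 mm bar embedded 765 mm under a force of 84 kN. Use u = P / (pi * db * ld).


u = P / (pi * db * ld)
= 84 * 1000 / (pi * 16 * 765)
= 2.184 MPa

2.184


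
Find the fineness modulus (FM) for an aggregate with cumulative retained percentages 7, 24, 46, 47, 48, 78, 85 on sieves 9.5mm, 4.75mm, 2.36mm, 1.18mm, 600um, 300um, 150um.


FM = sum(cumulative % retained) / 100
= 335 / 100
= 3.35

3.35


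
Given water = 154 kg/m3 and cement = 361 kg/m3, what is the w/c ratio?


w/c = water / cement
w/c = 154 / 361 = 0.427

0.427


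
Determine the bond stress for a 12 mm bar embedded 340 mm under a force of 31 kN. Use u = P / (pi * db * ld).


u = P / (pi * db * ld)
= 31 * 1000 / (pi * 12 * 340)
= 2.419 MPa

2.419


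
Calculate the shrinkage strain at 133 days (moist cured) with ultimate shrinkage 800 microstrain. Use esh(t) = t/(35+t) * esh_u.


esh(133) = 133 / (35 + 133) * 800
= 133 / 168 * 800
= 633.3 microstrain

633.3


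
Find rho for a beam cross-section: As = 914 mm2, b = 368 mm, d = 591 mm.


rho = As / (b * d)
= 914 / (368 * 591)
= 0.0042

0.0042


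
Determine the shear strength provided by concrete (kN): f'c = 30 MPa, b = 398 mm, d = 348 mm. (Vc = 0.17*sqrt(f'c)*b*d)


Vc = 0.17 * sqrt(30) * 398 * 348 / 1000
= 128.97 kN

128.97


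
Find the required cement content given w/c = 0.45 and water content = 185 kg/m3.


Cement = water / (w/c)
= 185 / 0.45
= 411.1 kg/m3

411.1


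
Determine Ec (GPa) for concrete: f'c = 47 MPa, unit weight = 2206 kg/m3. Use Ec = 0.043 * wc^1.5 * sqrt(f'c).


Ec = 0.043 * 2206^1.5 * sqrt(47) / 1000
= 30.54 GPa

30.54


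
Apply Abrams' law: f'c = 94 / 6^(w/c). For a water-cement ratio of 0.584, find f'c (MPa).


f'c = 94 / 6^0.584
= 94 / 2.847
= 33.01 MPa

33.01


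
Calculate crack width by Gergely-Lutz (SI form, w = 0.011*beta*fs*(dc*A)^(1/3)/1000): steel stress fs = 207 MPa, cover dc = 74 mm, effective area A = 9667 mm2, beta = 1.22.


w = 0.011 * beta * fs * (dc * A)^(1/3) / 1000
= 0.011 * 1.22 * 207 * (74 * 9667)^(1/3) / 1000
= 0.248 mm

0.248


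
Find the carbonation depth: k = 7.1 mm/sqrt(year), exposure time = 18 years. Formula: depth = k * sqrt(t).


depth = k * sqrt(t)
= 7.1 * sqrt(18)
= 30.12 mm

30.12


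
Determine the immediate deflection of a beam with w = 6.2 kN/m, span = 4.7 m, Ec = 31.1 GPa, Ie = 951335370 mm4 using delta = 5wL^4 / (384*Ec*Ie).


Convert: L = 4.7 m = 4700 mm, Ec = 31.1 GPa = 31100 MPa
delta = 5 * 6.2 * 4700^4 / (384 * 31100 * 951335370)
= 1.33 mm

1.33


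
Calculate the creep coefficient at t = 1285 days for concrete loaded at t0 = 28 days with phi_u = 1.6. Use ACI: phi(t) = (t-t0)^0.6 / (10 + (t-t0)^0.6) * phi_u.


dt = 1285 - 28 = 1257
phi = 1257^0.6 / (10 + 1257^0.6) * 1.6
= 1.406

1.406


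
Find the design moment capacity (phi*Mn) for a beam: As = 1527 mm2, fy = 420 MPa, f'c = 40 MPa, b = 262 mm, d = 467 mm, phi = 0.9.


a = As * fy / (0.85 * f'c * b)
= 1527 * 420 / (0.85 * 40 * 262)
= 71.996 mm
Mn = As * fy * (d - a/2) / 10^6
= 276.4188 kN-m
phi*Mn = 0.9 * 276.4188 = 248.78 kN-m

248.78


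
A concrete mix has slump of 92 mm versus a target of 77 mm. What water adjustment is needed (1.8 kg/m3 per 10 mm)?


Difference = 77 - 92 = -15 mm
Water adjustment = -15 * 1.8 / 10 = -2.7 kg/m3

-2.7


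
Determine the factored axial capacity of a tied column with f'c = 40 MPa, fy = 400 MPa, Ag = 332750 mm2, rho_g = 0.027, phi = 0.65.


Ast = rho * Ag = 0.027 * 332750 = 8984.25 mm2
phi*Pn = 0.65 * 0.80 * (0.85 * 40 * (332750 - 8984.25) + 400 * 8984.25) / 1000
= 7592.9 kN

7592.9


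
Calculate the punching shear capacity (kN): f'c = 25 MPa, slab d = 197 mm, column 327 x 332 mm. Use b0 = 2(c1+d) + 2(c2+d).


b0 = 2*(327 + 197) + 2*(332 + 197) = 2106 mm
Vc = 0.33 * sqrt(25) * 2106 * 197 / 1000
= 684.56 kN

684.56


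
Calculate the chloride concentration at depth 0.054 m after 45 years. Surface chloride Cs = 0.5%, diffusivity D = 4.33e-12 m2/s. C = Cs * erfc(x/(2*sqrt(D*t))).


t_seconds = 45 * 365.25 * 24 * 3600 = 1420092000.0 s
arg = 0.054 / (2 * sqrt(4.33e-12 * 1420092000.0))
= 0.3443
erfc(0.3443) = 0.6263
C = 0.5 * 0.6263 = 0.3131%

0.3131


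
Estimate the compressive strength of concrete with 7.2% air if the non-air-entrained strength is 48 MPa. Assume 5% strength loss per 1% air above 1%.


Strength loss = (7.2 - 1) * 5 = 31.0%
f'c = 48 * (1 - 31.0/100)
= 33.12 MPa

33.12


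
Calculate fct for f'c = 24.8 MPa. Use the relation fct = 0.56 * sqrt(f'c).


fct = 0.56 * sqrt(24.8)
= 0.56 * 4.98
= 2.789 MPa

2.789


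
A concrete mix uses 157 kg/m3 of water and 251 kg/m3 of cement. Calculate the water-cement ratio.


w/c = water / cement
w/c = 157 / 251 = 0.625

0.625


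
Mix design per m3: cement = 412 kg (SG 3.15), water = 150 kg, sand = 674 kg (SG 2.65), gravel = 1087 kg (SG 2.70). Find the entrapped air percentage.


Vol cement = 412 / (3.15 * 1000) = 0.130794 m3
Vol water = 150 / 1000 = 0.15 m3
Vol sand = 674 / (2.65 * 1000) = 0.25434 m3
Vol gravel = 1087 / (2.70 * 1000) = 0.402593 m3
Total solid + water volume = 0.937726 m3
Air = (1 - 0.937726) * 100 = 6.23%

6.23


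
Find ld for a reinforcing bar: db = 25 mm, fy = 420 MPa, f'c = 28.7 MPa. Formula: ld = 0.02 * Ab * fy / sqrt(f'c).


Ab = pi * 25^2 / 4 = 490.874 mm2
ld = 0.02 * 490.874 * 420 / sqrt(28.7)
= 769.7 mm

769.7


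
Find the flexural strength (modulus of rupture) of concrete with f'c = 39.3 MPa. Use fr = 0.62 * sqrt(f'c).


fr = 0.62 * sqrt(39.3)
= 3.887 MPa

3.887


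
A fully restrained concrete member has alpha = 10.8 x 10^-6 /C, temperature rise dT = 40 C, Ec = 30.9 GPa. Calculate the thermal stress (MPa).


sigma = alpha * dT * Ec
= 10.8e-6 * 40 * 30.9 * 1000
= 13.349 MPa

13.349


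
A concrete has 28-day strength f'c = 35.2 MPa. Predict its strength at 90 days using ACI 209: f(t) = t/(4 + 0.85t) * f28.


f(90) = 90 / (4 + 0.85 * 90) * 35.2
= 90 / 80.5 * 35.2
= 39.35 MPa

39.35


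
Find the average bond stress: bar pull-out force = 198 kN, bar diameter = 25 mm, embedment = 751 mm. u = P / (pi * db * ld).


u = P / (pi * db * ld)
= 198 * 1000 / (pi * 25 * 751)
= 3.357 MPa

3.357


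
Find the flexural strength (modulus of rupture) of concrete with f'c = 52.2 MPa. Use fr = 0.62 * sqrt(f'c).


fr = 0.62 * sqrt(52.2)
= 4.479 MPa

4.479


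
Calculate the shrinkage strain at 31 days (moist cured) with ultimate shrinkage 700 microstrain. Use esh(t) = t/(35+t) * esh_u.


esh(31) = 31 / (35 + 31) * 700
= 31 / 66 * 700
= 328.8 microstrain

328.8


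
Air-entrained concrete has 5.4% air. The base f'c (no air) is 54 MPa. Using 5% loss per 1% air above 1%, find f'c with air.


Strength loss = (5.4 - 1) * 5 = 22.0%
f'c = 54 * (1 - 22.0/100)
= 42.12 MPa

42.12


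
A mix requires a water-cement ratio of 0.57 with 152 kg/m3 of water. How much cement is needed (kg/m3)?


Cement = water / (w/c)
= 152 / 0.57
= 266.7 kg/m3

266.7


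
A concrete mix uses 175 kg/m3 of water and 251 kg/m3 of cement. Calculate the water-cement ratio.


w/c = water / cement
w/c = 175 / 251 = 0.697

0.697


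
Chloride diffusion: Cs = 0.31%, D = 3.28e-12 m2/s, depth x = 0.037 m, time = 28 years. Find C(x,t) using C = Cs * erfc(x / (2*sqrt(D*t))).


t_seconds = 28 * 365.25 * 24 * 3600 = 883612800.0 s
arg = 0.037 / (2 * sqrt(3.28e-12 * 883612800.0))
= 0.3436
erfc(0.3436) = 0.627
C = 0.31 * 0.627 = 0.1944%

0.1944


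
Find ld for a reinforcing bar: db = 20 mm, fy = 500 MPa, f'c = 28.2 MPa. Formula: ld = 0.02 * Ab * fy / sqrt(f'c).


Ab = pi * 20^2 / 4 = 314.159 mm2
ld = 0.02 * 314.159 * 500 / sqrt(28.2)
= 591.6 mm

591.6


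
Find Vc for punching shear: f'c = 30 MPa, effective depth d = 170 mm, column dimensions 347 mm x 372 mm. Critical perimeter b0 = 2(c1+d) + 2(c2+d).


b0 = 2*(347 + 170) + 2*(372 + 170) = 2118 mm
Vc = 0.33 * sqrt(30) * 2118 * 170 / 1000
= 650.8 kN

650.8


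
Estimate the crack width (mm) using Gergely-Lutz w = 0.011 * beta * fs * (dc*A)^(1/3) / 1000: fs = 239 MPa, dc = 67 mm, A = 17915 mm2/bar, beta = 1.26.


w = 0.011 * beta * fs * (dc * A)^(1/3) / 1000
= 0.011 * 1.26 * 239 * (67 * 17915)^(1/3) / 1000
= 0.352 mm

0.352


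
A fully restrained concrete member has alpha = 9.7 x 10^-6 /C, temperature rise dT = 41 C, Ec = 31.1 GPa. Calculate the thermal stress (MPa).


sigma = alpha * dT * Ec
= 9.7e-6 * 41 * 31.1 * 1000
= 12.368 MPa

12.368


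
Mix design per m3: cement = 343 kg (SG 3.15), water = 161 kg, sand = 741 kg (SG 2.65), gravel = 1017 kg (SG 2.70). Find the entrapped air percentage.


Vol cement = 343 / (3.15 * 1000) = 0.108889 m3
Vol water = 161 / 1000 = 0.161 m3
Vol sand = 741 / (2.65 * 1000) = 0.279623 m3
Vol gravel = 1017 / (2.70 * 1000) = 0.376667 m3
Total solid + water volume = 0.926178 m3
Air = (1 - 0.926178) * 100 = 7.38%

7.38


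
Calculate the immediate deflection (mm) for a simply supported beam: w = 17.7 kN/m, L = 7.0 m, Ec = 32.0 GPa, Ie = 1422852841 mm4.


Convert: L = 7.0 m = 7000 mm, Ec = 32.0 GPa = 32000 MPa
delta = 5 * 17.7 * 7000^4 / (384 * 32000 * 1422852841)
= 12.15 mm

12.15


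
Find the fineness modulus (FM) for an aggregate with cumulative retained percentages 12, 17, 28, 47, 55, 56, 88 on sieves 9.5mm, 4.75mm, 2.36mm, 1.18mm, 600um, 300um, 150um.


FM = sum(cumulative % retained) / 100
= 303 / 100
= 3.03

3.03


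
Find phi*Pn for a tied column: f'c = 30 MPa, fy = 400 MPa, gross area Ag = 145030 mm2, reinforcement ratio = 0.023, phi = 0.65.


Ast = rho * Ag = 0.023 * 145030 = 3335.69 mm2
phi*Pn = 0.65 * 0.80 * (0.85 * 30 * (145030 - 3335.69) + 400 * 3335.69) / 1000
= 2572.69 kN

2572.69


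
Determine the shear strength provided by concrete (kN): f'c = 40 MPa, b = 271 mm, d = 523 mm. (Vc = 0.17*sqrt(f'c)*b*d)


Vc = 0.17 * sqrt(40) * 271 * 523 / 1000
= 152.39 kN

152.39


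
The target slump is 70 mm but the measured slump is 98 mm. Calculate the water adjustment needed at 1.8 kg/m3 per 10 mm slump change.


Difference = 70 - 98 = -28 mm
Water adjustment = -28 * 1.8 / 10 = -5.0 kg/m3

-5.0


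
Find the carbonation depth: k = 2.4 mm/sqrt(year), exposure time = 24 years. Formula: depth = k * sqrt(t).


depth = k * sqrt(t)
= 2.4 * sqrt(24)
= 11.76 mm

11.76


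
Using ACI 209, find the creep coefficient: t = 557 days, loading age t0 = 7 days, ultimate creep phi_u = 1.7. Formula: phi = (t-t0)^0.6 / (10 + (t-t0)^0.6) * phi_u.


dt = 557 - 7 = 550
phi = 550^0.6 / (10 + 550^0.6) * 1.7
= 1.386

1.386


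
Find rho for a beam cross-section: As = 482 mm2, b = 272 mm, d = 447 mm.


rho = As / (b * d)
= 482 / (272 * 447)
= 0.004

0.004


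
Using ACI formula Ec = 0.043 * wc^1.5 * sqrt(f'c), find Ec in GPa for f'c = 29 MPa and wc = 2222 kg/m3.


Ec = 0.043 * 2222^1.5 * sqrt(29) / 1000
= 24.25 GPa

24.25


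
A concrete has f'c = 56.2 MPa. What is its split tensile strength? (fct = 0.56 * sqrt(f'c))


fct = 0.56 * sqrt(56.2)
= 0.56 * 7.497
= 4.198 MPa

4.198


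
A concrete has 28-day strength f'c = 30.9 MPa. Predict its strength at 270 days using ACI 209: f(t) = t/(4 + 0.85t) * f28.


f(270) = 270 / (4 + 0.85 * 270) * 30.9
= 270 / 233.5 * 30.9
= 35.73 MPa

35.73


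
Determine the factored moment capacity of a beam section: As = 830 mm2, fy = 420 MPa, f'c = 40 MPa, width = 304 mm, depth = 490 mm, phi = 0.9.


a = As * fy / (0.85 * f'c * b)
= 830 * 420 / (0.85 * 40 * 304)
= 33.7268 mm
Mn = As * fy * (d - a/2) / 10^6
= 164.9354 kN-m
phi*Mn = 0.9 * 164.9354 = 148.44 kN-m

148.44
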